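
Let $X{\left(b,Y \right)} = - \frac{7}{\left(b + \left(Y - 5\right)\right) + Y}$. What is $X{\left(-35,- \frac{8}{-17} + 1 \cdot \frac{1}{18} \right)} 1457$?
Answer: $\frac{1560447}{5959} \approx 261.86$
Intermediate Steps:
$X{\left(b,Y \right)} = - \frac{7}{-5 + b + 2 Y}$ ($X{\left(b,Y \right)} = - \frac{7}{\left(b + \left(Y - 5\right)\right) + Y} = - \frac{7}{\left(b + \left(-5 + Y\right)\right) + Y} = - \frac{7}{\left(-5 + Y + b\right) + Y} = - \frac{7}{-5 + b + 2 Y}$)
$X{\left(-35,- \frac{8}{-17} + 1 \cdot \frac{1}{18} \right)} 1457 = - \frac{7}{-5 - 35 + 2 \left(- \frac{8}{-17} + 1 \cdot \frac{1}{18}\right)} 1457 = - \frac{7}{-5 - 35 + 2 \left(\left(-8\right) \left(- \frac{1}{17}\right) + 1 \cdot \frac{1}{18}\right)} 1457 = - \frac{7}{-5 - 35 + 2 \left(\frac{8}{17} + \frac{1}{18}\right)} 1457 = - \frac{7}{-5 - 35 + 2 \cdot \frac{161}{306}} \cdot 1457 = - \frac{7}{-5 - 35 + \frac{161}{153}} \cdot 1457 = - \frac{7}{- \frac{5959}{153}} \cdot 1457 = \left(-7\right) \left(- \frac{153}{5959}\right) 1457 = \frac{1071}{5959} \cdot 1457 = \frac{1560447}{5959}$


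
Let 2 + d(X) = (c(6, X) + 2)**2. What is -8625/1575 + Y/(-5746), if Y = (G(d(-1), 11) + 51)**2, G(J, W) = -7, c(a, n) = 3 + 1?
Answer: -350723/60333 ≈ -5.8131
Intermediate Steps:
c(a, n) = 4
d(X) = 34 (d(X) = -2 + (4 + 2)**2 = -2 + 6**2 = -2 + 36 = 34)
Y = 1936 (Y = (-7 + 51)**2 = 44**2 = 1936)
-8625/1575 + Y/(-5746) = -8625/1575 + 1936/(-5746) = -8625*1/1575 + 1936*(-1/5746) = -115/21 - 968/2873 = -350723/60333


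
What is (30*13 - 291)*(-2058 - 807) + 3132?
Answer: -280503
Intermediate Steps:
(30*13 - 291)*(-2058 - 807) + 3132 = (390 - 291)*(-2865) + 3132 = 99*(-2865) + 3132 = -283635 + 3132 = -280503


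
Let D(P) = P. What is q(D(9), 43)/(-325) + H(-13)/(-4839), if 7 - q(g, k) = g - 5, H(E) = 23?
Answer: -21992/1572675 ≈ -0.013984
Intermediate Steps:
q(g, k) = 12 - g (q(g, k) = 7 - (g - 5) = 7 - (-5 + g) = 7 + (5 - g) = 12 - g)
q(D(9), 43)/(-325) + H(-13)/(-4839) = (12 - 1*9)/(-325) + 23/(-4839) = (12 - 9)*(-1/325) + 23*(-1/4839) = 3*(-1/325) - 23/4839 = -3/325 - 23/4839 = -21992/1572675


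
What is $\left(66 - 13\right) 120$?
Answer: $6360$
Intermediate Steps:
$\left(66 - 13\right) 120 = 53 \cdot 120 = 6360$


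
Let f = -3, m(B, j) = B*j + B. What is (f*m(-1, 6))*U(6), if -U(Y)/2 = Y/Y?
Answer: -42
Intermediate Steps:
m(B, j) = B + B*j
U(Y) = -2 (U(Y) = -2*Y/Y = -2*1 = -2)
(f*m(-1, 6))*U(6) = -(-3)*(1 + 6)*(-2) = -(-3)*7*(-2) = -3*(-7)*(-2) = 21*(-2) = -42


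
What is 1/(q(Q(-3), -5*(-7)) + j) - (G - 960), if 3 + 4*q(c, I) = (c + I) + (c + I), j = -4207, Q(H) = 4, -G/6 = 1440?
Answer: 160828796/16753 ≈ 9600.0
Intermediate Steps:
G = -8640 (G = -6*1440 = -8640)
q(c, I) = -3/4 + I/2 + c/2 (q(c, I) = -3/4 + ((c + I) + (c + I))/4 = -3/4 + ((I + c) + (I + c))/4 = -3/4 + (2*I + 2*c)/4 = -3/4 + (I/2 + c/2) = -3/4 + I/2 + c/2)
1/(q(Q(-3), -5*(-7)) + j) - (G - 960) = 1/((-3/4 + (-5*(-7))/2 + (1/2)*4) - 4207) - (-8640 - 960) = 1/((-3/4 + (1/2)*35 + 2) - 4207) - 1*(-9600) = 1/((-3/4 + 35/2 + 2) - 4207) + 9600 = 1/(75/4 - 4207) + 9600 = 1/(-16753/4) + 9600 = -4/16753 + 9600 = 160828796/16753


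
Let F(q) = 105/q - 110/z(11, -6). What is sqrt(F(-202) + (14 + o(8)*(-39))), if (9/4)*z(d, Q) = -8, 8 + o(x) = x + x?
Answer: I*sqrt(43673713)/404 ≈ 16.358*I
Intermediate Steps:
o(x) = -8 + 2*x (o(x) = -8 + (x + x) = -8 + 2*x)
z(d, Q) = -32/9 (z(d, Q) = (4/9)*(-8) = -32/9)
F(q) = 495/16 + 105/q (F(q) = 105/q - 110/(-32/9) = 105/q - 110*(-9/32) = 105/q + 495/16 = 495/16 + 105/q)
sqrt(F(-202) + (14 + o(8)*(-39))) = sqrt((495/16 + 105/(-202)) + (14 + (-8 + 2*8)*(-39))) = sqrt((495/16 + 105*(-1/202)) + (14 + (-8 + 16)*(-39))) = sqrt((495/16 - 105/202) + (14 + 8*(-39))) = sqrt(49155/1616 + (14 - 312)) = sqrt(49155/1616 - 298) = sqrt(-432413/1616) = I*sqrt(43673713)/404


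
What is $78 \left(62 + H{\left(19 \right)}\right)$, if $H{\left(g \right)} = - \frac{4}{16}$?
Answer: $\frac{9633}{2} \approx 4816.5$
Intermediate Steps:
$H{\left(g \right)} = - \frac{1}{4}$ ($H{\left(g \right)} = \left(-4\right) \frac{1}{16} = - \frac{1}{4}$)
$78 \left(62 + H{\left(19 \right)}\right) = 78 \left(62 - \frac{1}{4}\right) = 78 \cdot \frac{247}{4} = \frac{9633}{2}$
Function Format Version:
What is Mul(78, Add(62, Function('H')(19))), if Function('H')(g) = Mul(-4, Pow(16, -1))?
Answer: Rational(9633, 2) ≈ 4816.5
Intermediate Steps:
Function('H')(g) = Rational(-1, 4) (Function('H')(g) = Mul(-4, Rational(1, 16)) = Rational(-1, 4))
Mul(78, Add(62, Function('H')(19))) = Mul(78, Add(62, Rational(-1, 4))) = Mul(78, Rational(247, 4)) = Rational(9633, 2)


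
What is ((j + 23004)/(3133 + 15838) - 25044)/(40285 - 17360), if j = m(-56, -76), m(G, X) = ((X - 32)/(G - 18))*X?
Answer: -17578212744/16091676475 ≈ -1.0924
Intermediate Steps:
m(G, X) = X*(-32 + X)/(-18 + G) (m(G, X) = ((-32 + X)/(-18 + G))*X = X*(-32 + X)/(-18 + G))
j = -4104/37 (j = -76*(-32 - 76)/(-18 - 56) = -76*(-108)/(-74) = -76*(-1/74)*(-108) = -4104/37 ≈ -110.92)
((j + 23004)/(3133 + 15838) - 25044)/(40285 - 17360) = ((-4104/37 + 23004)/(3133 + 15838) - 25044)/(40285 - 17360) = ((847044/37)/18971 - 25044)/22925 = ((847044/37)*(1/18971) - 25044)*(1/22925) = (847044/701927 - 25044)*(1/22925) = -17578212744/701927*1/22925 = -17578212744/16091676475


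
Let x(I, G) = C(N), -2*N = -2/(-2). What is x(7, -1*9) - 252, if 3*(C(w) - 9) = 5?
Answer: -724/3 ≈ -241.33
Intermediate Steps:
N = -1/2 (N = -(-1)/(-2) = -(-1)*(-1)/2 = -1/2*1 = -1/2 ≈ -0.50000)
C(w) = 32/3 (C(w) = 9 + (1/3)*5 = 9 + 5/3 = 32/3)
x(I, G) = 32/3
x(7, -1*9) - 252 = 32/3 - 252 = -724/3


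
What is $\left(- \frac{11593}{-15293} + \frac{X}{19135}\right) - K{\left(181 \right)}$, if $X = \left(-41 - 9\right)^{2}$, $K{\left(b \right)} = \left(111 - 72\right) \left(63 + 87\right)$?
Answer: $- \frac{342326906439}{58526311} \approx -5849.1$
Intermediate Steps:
$K{\left(b \right)} = 5850$ ($K{\left(b \right)} = 39 \cdot 150 = 5850$)
$X = 2500$ ($X = \left(-50\right)^{2} = 2500$)
$\left(- \frac{11593}{-15293} + \frac{X}{19135}\right) - K{\left(181 \right)} = \left(- \frac{11593}{-15293} + \frac{2500}{19135}\right) - 5850 = \left(\left(-11593\right) \left(- \frac{1}{15293}\right) + 2500 \cdot \frac{1}{19135}\right) - 5850 = \left(\frac{11593}{15293} + \frac{500}{3827}\right) - 5850 = \frac{52012911}{58526311} - 5850 = - \frac{342326906439}{58526311}$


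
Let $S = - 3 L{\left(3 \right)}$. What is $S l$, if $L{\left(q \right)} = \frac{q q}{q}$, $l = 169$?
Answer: $-1521$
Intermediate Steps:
$L{\left(q \right)} = q$ ($L{\left(q \right)} = \frac{q^{2}}{q} = q$)
$S = -9$ ($S = \left(-3\right) 3 = -9$)
$S l = \left(-9\right) 169 = -1521$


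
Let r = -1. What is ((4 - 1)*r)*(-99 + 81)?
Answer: 54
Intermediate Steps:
((4 - 1)*r)*(-99 + 81) = ((4 - 1)*(-1))*(-99 + 81) = (3*(-1))*(-18) = -3*(-18) = 54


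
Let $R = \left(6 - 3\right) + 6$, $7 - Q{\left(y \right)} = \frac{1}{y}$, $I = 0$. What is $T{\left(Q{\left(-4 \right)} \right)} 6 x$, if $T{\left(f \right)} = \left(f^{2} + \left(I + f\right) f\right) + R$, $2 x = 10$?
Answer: $\frac{13695}{4} \approx 3423.8$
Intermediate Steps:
$Q{\left(y \right)} = 7 - \frac{1}{y}$
$R = 9$ ($R = 3 + 6 = 9$)
$x = 5$ ($x = \frac{1}{2} \cdot 10 = 5$)
$T{\left(f \right)} = 9 + 2 f^{2}$ ($T{\left(f \right)} = \left(f^{2} + \left(0 + f\right) f\right) + 9 = \left(f^{2} + f f\right) + 9 = \left(f^{2} + f^{2}\right) + 9 = 2 f^{2} + 9 = 9 + 2 f^{2}$)
$T{\left(Q{\left(-4 \right)} \right)} 6 x = \left(9 + 2 \left(7 - \frac{1}{-4}\right)^{2}\right) 6 \cdot 5 = \left(9 + 2 \left(7 - - \frac{1}{4}\right)^{2}\right) 6 \cdot 5 = \left(9 + 2 \left(7 + \frac{1}{4}\right)^{2}\right) 6 \cdot 5 = \left(9 + 2 \left(\frac{29}{4}\right)^{2}\right) 6 \cdot 5 = \left(9 + 2 \cdot \frac{841}{16}\right) 6 \cdot 5 = \left(9 + \frac{841}{8}\right) 6 \cdot 5 = \frac{913}{8} \cdot 6 \cdot 5 = \frac{2739}{4} \cdot 5 = \frac{13695}{4}$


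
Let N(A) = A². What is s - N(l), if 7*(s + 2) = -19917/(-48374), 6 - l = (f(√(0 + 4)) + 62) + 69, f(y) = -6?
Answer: -4795826817/338618 ≈ -14163.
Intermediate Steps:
l = -119 (l = 6 - ((-6 + 62) + 69) = 6 - (56 + 69) = 6 - 1*125 = 6 - 125 = -119)
s = -657319/338618 (s = -2 + (-19917/(-48374))/7 = -2 + (-19917*(-1/48374))/7 = -2 + (⅐)*(19917/48374) = -2 + 19917/338618 = -657319/338618 ≈ -1.9412)
s - N(l) = -657319/338618 - 1*(-119)² = -657319/338618 - 1*14161 = -657319/338618 - 14161 = -4795826817/338618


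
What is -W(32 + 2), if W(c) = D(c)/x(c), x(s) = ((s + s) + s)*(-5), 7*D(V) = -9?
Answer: -3/1190 ≈ -0.0025210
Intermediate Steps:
D(V) = -9/7 (D(V) = (⅐)*(-9) = -9/7)
x(s) = -15*s (x(s) = (2*s + s)*(-5) = (3*s)*(-5) = -15*s)
W(c) = 3/(35*c) (W(c) = -9*(-1/(15*c))/7 = -(-3)/(35*c) = 3/(35*c))
-W(32 + 2) = -3/(35*(32 + 2)) = -3/(35*34) = -1*3/1190 = -3/1190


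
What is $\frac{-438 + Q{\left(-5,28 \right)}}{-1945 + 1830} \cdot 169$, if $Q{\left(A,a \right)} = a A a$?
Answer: $\frac{736502}{115} \approx 6404.4$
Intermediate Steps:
$Q{\left(A,a \right)} = A a^{2}$ ($Q{\left(A,a \right)} = A a a = A a^{2}$)
$\frac{-438 + Q{\left(-5,28 \right)}}{-1945 + 1830} \cdot 169 = \frac{-438 - 5 \cdot 28^{2}}{-1945 + 1830} \cdot 169 = \frac{-438 - 3920}{-115} \cdot 169 = \left(-438 - 3920\right) \left(- \frac{1}{115}\right) 169 = \left(-4358\right) \left(- \frac{1}{115}\right) 169 = \frac{4358}{115} \cdot 169 = \frac{736502}{115}$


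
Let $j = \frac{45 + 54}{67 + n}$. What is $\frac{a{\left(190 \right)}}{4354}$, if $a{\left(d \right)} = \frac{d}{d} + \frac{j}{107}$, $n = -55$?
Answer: $\frac{461}{1863512} \approx 0.00024738$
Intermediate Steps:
$j = \frac{33}{4}$ ($j = \frac{45 + 54}{67 - 55} = \frac{99}{12} = 99 \cdot \frac{1}{12} = \frac{33}{4} \approx 8.25$)
$a{\left(d \right)} = \frac{461}{428}$ ($a{\left(d \right)} = \frac{d}{d} + \frac{33}{4 \cdot 107} = 1 + \frac{33}{4} \cdot \frac{1}{107} = 1 + \frac{33}{428} = \frac{461}{428}$)
$\frac{a{\left(190 \right)}}{4354} = \frac{461}{428 \cdot 4354} = \frac{461}{428} \cdot \frac{1}{4354} = \frac{461}{1863512}$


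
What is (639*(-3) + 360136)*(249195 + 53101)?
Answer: 108288170824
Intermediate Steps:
(639*(-3) + 360136)*(249195 + 53101) = (-1917 + 360136)*302296 = 358219*302296 = 108288170824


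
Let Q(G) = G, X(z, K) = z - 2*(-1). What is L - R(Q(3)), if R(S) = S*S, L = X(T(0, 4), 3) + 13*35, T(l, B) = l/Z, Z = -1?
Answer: 448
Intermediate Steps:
T(l, B) = -l (T(l, B) = l/(-1) = l*(-1) = -l)
X(z, K) = 2 + z (X(z, K) = z + 2 = 2 + z)
L = 457 (L = (2 - 1*0) + 13*35 = (2 + 0) + 455 = 2 + 455 = 457)
R(S) = S²
L - R(Q(3)) = 457 - 1*3² = 457 - 1*9 = 457 - 9 = 448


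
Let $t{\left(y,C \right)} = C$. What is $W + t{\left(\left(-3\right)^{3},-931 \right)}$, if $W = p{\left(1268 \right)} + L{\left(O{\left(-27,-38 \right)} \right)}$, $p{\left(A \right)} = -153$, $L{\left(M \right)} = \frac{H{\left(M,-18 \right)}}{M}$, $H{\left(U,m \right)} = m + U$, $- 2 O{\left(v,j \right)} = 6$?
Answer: $-1077$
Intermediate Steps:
$O{\left(v,j \right)} = -3$ ($O{\left(v,j \right)} = \left(- \frac{1}{2}\right) 6 = -3$)
$H{\left(U,m \right)} = U + m$
$L{\left(M \right)} = \frac{-18 + M}{M}$ ($L{\left(M \right)} = \frac{M - 18}{M} = \frac{-18 + M}{M}$)
$W = -146$ ($W = -153 + \frac{-18 - 3}{-3} = -153 - -7 = -153 + 7 = -146$)
$W + t{\left(\left(-3\right)^{3},-931 \right)} = -146 - 931 = -1077$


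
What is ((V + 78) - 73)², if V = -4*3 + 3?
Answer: 16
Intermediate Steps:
V = -9 (V = -12 + 3 = -9)
((V + 78) - 73)² = ((-9 + 78) - 73)² = (69 - 73)² = (-4)² = 16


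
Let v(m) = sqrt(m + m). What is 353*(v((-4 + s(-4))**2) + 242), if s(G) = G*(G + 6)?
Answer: 85426 + 4236*sqrt(2) ≈ 91417.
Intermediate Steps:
s(G) = G*(6 + G)
v(m) = sqrt(2)*sqrt(m) (v(m) = sqrt(2*m) = sqrt(2)*sqrt(m))
353*(v((-4 + s(-4))**2) + 242) = 353*(sqrt(2)*sqrt((-4 - 4*(6 - 4))**2) + 242) = 353*(sqrt(2)*sqrt((-4 - 4*2)**2) + 242) = 353*(sqrt(2)*sqrt((-4 - 8)**2) + 242) = 353*(sqrt(2)*sqrt((-12)**2) + 242) = 353*(sqrt(2)*sqrt(144) + 242) = 353*(sqrt(2)*12 + 242) = 353*(12*sqrt(2) + 242) = 353*(242 + 12*sqrt(2)) = 85426 + 4236*sqrt(2)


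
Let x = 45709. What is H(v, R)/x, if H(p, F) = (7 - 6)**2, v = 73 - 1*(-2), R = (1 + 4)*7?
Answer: 1/45709 ≈ 2.1878e-5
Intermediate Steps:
R = 35 (R = 5*7 = 35)
v = 75 (v = 73 + 2 = 75)
H(p, F) = 1 (H(p, F) = 1**2 = 1)
H(v, R)/x = 1/45709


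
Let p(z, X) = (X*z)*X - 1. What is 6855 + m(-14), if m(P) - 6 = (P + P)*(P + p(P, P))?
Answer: 84113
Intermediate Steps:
p(z, X) = -1 + z*X² (p(z, X) = z*X² - 1 = -1 + z*X²)
m(P) = 6 + 2*P*(-1 + P + P³) (m(P) = 6 + (P + P)*(P + (-1 + P*P²)) = 6 + (2*P)*(P + (-1 + P³)) = 6 + (2*P)*(-1 + P + P³) = 6 + 2*P*(-1 + P + P³))
6855 + m(-14) = 6855 + (6 - 2*(-14) + 2*(-14)² + 2*(-14)⁴) = 6855 + (6 + 28 + 2*196 + 2*38416) = 6855 + (6 + 28 + 392 + 76832) = 6855 + 77258 = 84113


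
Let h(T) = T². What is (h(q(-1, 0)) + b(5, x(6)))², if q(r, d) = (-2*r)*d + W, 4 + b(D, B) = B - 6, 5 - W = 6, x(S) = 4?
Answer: 25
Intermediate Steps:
W = -1 (W = 5 - 1*6 = 5 - 6 = -1)
b(D, B) = -10 + B (b(D, B) = -4 + (B - 6) = -4 + (-6 + B) = -10 + B)
q(r, d) = -1 - 2*d*r (q(r, d) = (-2*r)*d - 1 = -2*d*r - 1 = -1 - 2*d*r)
(h(q(-1, 0)) + b(5, x(6)))² = ((-1 - 2*0*(-1))² + (-10 + 4))² = ((-1 + 0)² - 6)² = ((-1)² - 6)² = (1 - 6)² = (-5)² = 25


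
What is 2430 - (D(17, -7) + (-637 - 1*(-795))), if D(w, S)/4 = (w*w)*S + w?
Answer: 10296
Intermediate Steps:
D(w, S) = 4*w + 4*S*w² (D(w, S) = 4*((w*w)*S + w) = 4*(w²*S + w) = 4*(S*w² + w) = 4*(w + S*w²) = 4*w + 4*S*w²)
2430 - (D(17, -7) + (-637 - 1*(-795))) = 2430 - (4*17*(1 - 7*17) + (-637 - 1*(-795))) = 2430 - (4*17*(1 - 119) + (-637 + 795)) = 2430 - (4*17*(-118) + 158) = 2430 - (-8024 + 158) = 2430 - 1*(-7866) = 2430 + 7866 = 10296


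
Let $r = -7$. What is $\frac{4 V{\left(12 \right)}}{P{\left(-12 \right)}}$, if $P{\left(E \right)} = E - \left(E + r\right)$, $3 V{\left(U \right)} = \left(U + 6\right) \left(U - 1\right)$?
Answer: $\frac{264}{7} \approx 37.714$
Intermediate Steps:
$V{\left(U \right)} = \frac{\left(-1 + U\right) \left(6 + U\right)}{3}$ ($V{\left(U \right)} = \frac{\left(U + 6\right) \left(U - 1\right)}{3} = \frac{\left(6 + U\right) \left(-1 + U\right)}{3} = \frac{\left(-1 + U\right) \left(6 + U\right)}{3}$)
$P{\left(E \right)} = 7$ ($P{\left(E \right)} = E - \left(E - 7\right) = E - \left(-7 + E\right) = 7$)
$\frac{4 V{\left(12 \right)}}{P{\left(-12 \right)}} = \frac{4 \left(-2 + \frac{12^{2}}{3} + \frac{5}{3} \cdot 12\right)}{7} = 4 \left(-2 + \frac{1}{3} \cdot 144 + 20\right) \frac{1}{7} = 4 \left(-2 + 48 + 20\right) \frac{1}{7} = 4 \cdot 66 \cdot \frac{1}{7} = 264 \cdot \frac{1}{7} = \frac{264}{7}$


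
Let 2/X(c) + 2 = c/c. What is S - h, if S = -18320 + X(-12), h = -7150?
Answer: -11172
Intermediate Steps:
X(c) = -2 (X(c) = 2/(-2 + c/c) = 2/(-2 + 1) = 2/(-1) = 2*(-1) = -2)
S = -18322 (S = -18320 - 2 = -18322)
S - h = -18322 - 1*(-7150) = -18322 + 7150 = -11172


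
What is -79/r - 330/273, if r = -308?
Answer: -3813/4004 ≈ -0.95230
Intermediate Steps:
-79/r - 330/273 = -79/(-308) - 330/273 = -79*(-1/308) - 330*1/273 = 79/308 - 110/91 = -3813/4004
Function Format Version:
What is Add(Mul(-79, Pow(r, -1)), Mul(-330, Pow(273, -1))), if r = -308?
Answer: Rational(-3813, 4004) ≈ -0.95230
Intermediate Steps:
Add(Mul(-79, Pow(r, -1)), Mul(-330, Pow(273, -1))) = Add(Mul(-79, Pow(-308, -1)), Mul(-330, Pow(273, -1))) = Add(Mul(-79, Rational(-1, 308)), Mul(-330, Rational(1, 273))) = Add(Rational(79, 308), Rational(-110, 91)) = Rational(-3813, 4004)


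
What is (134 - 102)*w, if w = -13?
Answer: -416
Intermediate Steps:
(134 - 102)*w = (134 - 102)*(-13) = 32*(-13) = -416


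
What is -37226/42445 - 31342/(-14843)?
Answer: 777765672/630011135 ≈ 1.2345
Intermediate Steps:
-37226/42445 - 31342/(-14843) = -37226*1/42445 - 31342*(-1/14843) = -37226/42445 + 31342/14843 = 777765672/630011135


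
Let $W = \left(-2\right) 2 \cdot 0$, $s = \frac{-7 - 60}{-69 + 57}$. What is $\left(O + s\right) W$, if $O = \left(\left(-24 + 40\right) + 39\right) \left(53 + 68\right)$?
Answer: $0$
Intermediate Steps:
$s = \frac{67}{12}$ ($s = - \frac{67}{-12} = \left(-67\right) \left(- \frac{1}{12}\right) = \frac{67}{12} \approx 5.5833$)
$W = 0$ ($W = \left(-4\right) 0 = 0$)
$O = 6655$ ($O = \left(16 + 39\right) 121 = 55 \cdot 121 = 6655$)
$\left(O + s\right) W = \left(6655 + \frac{67}{12}\right) 0 = \frac{79927}{12} \cdot 0 = 0$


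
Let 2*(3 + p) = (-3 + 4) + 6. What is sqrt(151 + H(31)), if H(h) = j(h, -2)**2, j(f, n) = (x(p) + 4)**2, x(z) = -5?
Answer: 2*sqrt(38) ≈ 12.329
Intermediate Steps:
p = 1/2 (p = -3 + ((-3 + 4) + 6)/2 = -3 + (1 + 6)/2 = -3 + (1/2)*7 = -3 + 7/2 = 1/2 ≈ 0.50000)
j(f, n) = 1 (j(f, n) = (-5 + 4)**2 = (-1)**2 = 1)
H(h) = 1 (H(h) = 1**2 = 1)
sqrt(151 + H(31)) = sqrt(151 + 1) = sqrt(152) = 2*sqrt(38)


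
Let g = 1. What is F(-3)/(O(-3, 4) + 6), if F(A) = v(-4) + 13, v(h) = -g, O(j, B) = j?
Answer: 4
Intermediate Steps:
v(h) = -1 (v(h) = -1*1 = -1)
F(A) = 12 (F(A) = -1 + 13 = 12)
F(-3)/(O(-3, 4) + 6) = 12/(-3 + 6) = 12/3 = 12*(1/3) = 4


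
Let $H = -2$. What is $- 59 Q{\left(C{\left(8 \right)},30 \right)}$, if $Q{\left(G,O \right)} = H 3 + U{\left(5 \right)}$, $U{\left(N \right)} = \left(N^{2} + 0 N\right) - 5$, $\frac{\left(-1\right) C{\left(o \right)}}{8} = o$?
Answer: $-826$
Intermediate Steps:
$C{\left(o \right)} = - 8 o$
$U{\left(N \right)} = -5 + N^{2}$ ($U{\left(N \right)} = \left(N^{2} + 0\right) - 5 = N^{2} - 5 = -5 + N^{2}$)
$Q{\left(G,O \right)} = 14$ ($Q{\left(G,O \right)} = \left(-2\right) 3 - \left(5 - 5^{2}\right) = -6 + \left(-5 + 25\right) = -6 + 20 = 14$)
$- 59 Q{\left(C{\left(8 \right)},30 \right)} = \left(-59\right) 14 = -826$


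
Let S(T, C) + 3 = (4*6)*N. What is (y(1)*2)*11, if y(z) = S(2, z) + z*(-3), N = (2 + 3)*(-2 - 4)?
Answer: -15972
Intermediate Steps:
N = -30 (N = 5*(-6) = -30)
S(T, C) = -723 (S(T, C) = -3 + (4*6)*(-30) = -3 + 24*(-30) = -3 - 720 = -723)
y(z) = -723 - 3*z (y(z) = -723 + z*(-3) = -723 - 3*z)
(y(1)*2)*11 = ((-723 - 3*1)*2)*11 = ((-723 - 3)*2)*11 = -726*2*11 = -1452*11 = -15972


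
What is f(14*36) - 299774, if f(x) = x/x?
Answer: -299773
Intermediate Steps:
f(x) = 1
f(14*36) - 299774 = 1 - 299774 = -299773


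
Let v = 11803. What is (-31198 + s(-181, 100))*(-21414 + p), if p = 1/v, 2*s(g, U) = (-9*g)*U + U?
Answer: -12713802381182/11803 ≈ -1.0772e+9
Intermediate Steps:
s(g, U) = U/2 - 9*U*g/2 (s(g, U) = ((-9*g)*U + U)/2 = (-9*U*g + U)/2 = (U - 9*U*g)/2 = U/2 - 9*U*g/2)
p = 1/11803 ≈ 8.4724e-5
(-31198 + s(-181, 100))*(-21414 + p) = (-31198 + (½)*100*(1 - 9*(-181)))*(-21414 + 1/11803) = (-31198 + (½)*100*(1 + 1629))*(-252749441/11803) = (-31198 + (½)*100*1630)*(-252749441/11803) = (-31198 + 81500)*(-252749441/11803) = 50302*(-252749441/11803) = -12713802381182/11803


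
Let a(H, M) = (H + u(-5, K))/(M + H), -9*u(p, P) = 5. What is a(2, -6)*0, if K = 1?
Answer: 0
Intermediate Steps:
u(p, P) = -5/9 (u(p, P) = -⅑*5 = -5/9)
a(H, M) = (-5/9 + H)/(H + M) (a(H, M) = (H - 5/9)/(M + H) = (-5/9 + H)/(H + M))
a(2, -6)*0 = ((-5/9 + 2)/(2 - 6))*0 = ((13/9)/(-4))*0 = -¼*13/9*0 = -13/36*0 = 0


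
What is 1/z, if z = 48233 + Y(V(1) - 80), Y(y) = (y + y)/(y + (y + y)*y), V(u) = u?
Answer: 157/7572579 ≈ 2.0733e-5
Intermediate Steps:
Y(y) = 2*y/(y + 2*y**2) (Y(y) = (2*y)/(y + (2*y)*y) = (2*y)/(y + 2*y**2) = 2*y/(y + 2*y**2))
z = 7572579/157 (z = 48233 + 2/(1 + 2*(1 - 80)) = 48233 + 2/(1 + 2*(-79)) = 48233 + 2/(1 - 158) = 48233 + 2/(-157) = 48233 + 2*(-1/157) = 48233 - 2/157 = 7572579/157 ≈ 48233.)
1/z = 1/(7572579/157) = 157/7572579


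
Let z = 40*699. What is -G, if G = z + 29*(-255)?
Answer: -20565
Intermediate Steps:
z = 27960
G = 20565 (G = 27960 + 29*(-255) = 27960 - 7395 = 20565)
-G = -1*20565 = -20565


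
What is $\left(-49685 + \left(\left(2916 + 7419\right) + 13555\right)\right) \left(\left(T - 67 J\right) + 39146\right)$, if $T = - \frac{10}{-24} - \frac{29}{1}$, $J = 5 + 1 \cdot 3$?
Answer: $- \frac{11942491715}{12} \approx -9.9521 \cdot 10^{8}$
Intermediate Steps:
$J = 8$ ($J = 5 + 3 = 8$)
$T = - \frac{343}{12}$ ($T = \left(-10\right) \left(- \frac{1}{24}\right) - 29 = \frac{5}{12} - 29 = - \frac{343}{12} \approx -28.583$)
$\left(-49685 + \left(\left(2916 + 7419\right) + 13555\right)\right) \left(\left(T - 67 J\right) + 39146\right) = \left(-49685 + \left(\left(2916 + 7419\right) + 13555\right)\right) \left(\left(- \frac{343}{12} - 536\right) + 39146\right) = \left(-49685 + \left(10335 + 13555\right)\right) \left(\left(- \frac{343}{12} - 536\right) + 39146\right) = \left(-49685 + 23890\right) \left(- \frac{6775}{12} + 39146\right) = \left(-25795\right) \frac{462977}{12} = - \frac{11942491715}{12}$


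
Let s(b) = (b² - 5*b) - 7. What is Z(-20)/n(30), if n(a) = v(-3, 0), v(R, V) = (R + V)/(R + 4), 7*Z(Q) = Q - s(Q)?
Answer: 171/7 ≈ 24.429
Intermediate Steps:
s(b) = -7 + b² - 5*b
Z(Q) = 1 - Q²/7 + 6*Q/7 (Z(Q) = (Q - (-7 + Q² - 5*Q))/7 = (Q + (7 - Q² + 5*Q))/7 = (7 - Q² + 6*Q)/7 = 1 - Q²/7 + 6*Q/7)
v(R, V) = (R + V)/(4 + R)
n(a) = -3 (n(a) = (-3 + 0)/(4 - 3) = -3/1 = 1*(-3) = -3)
Z(-20)/n(30) = (1 - ⅐*(-20)² + (6/7)*(-20))/(-3) = (1 - ⅐*400 - 120/7)*(-⅓) = (1 - 400/7 - 120/7)*(-⅓) = -513/7*(-⅓) = 171/7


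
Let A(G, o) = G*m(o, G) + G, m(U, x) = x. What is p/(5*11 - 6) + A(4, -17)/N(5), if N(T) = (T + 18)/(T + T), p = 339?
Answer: 17597/1127 ≈ 15.614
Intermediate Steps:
A(G, o) = G + G² (A(G, o) = G*G + G = G² + G = G + G²)
N(T) = (18 + T)/(2*T) (N(T) = (18 + T)/((2*T)) = (18 + T)*(1/(2*T)) = (18 + T)/(2*T))
p/(5*11 - 6) + A(4, -17)/N(5) = 339/(5*11 - 6) + (4*(1 + 4))/(((½)*(18 + 5)/5)) = 339/(55 - 6) + (4*5)/(((½)*(⅕)*23)) = 339/49 + 20/(23/10) = 339*(1/49) + 20*(10/23) = 339/49 + 200/23 = 17597/1127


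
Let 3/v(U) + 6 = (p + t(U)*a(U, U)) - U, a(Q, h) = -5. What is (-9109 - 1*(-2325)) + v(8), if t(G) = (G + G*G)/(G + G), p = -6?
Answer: -576646/85 ≈ -6784.1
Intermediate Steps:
t(G) = (G + G²)/(2*G) (t(G) = (G + G²)/((2*G)) = (G + G²)*(1/(2*G)) = (G + G²)/(2*G))
v(U) = 3/(-29/2 - 7*U/2) (v(U) = 3/(-6 + ((-6 + (½ + U/2)*(-5)) - U)) = 3/(-6 + ((-6 + (-5/2 - 5*U/2)) - U)) = 3/(-6 + ((-17/2 - 5*U/2) - U)) = 3/(-6 + (-17/2 - 7*U/2)) = 3/(-29/2 - 7*U/2))
(-9109 - 1*(-2325)) + v(8) = (-9109 - 1*(-2325)) - 6/(29 + 7*8) = (-9109 + 2325) - 6/(29 + 56) = -6784 - 6/85 = -576646/85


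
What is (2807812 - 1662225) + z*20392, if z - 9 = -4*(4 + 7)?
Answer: 431867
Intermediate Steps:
z = -35 (z = 9 - 4*(4 + 7) = 9 - 4*11 = 9 - 44 = -35)
(2807812 - 1662225) + z*20392 = (2807812 - 1662225) - 35*20392 = 1145587 - 713720 = 431867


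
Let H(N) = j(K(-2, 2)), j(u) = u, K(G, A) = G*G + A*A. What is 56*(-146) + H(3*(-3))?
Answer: -8168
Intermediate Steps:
K(G, A) = A² + G² (K(G, A) = G² + A² = A² + G²)
H(N) = 8 (H(N) = 2² + (-2)² = 4 + 4 = 8)
56*(-146) + H(3*(-3)) = 56*(-146) + 8 = -8176 + 8 = -8168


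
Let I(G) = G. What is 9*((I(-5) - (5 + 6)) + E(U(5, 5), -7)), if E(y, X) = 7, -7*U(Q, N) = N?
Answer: -81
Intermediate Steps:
U(Q, N) = -N/7
9*((I(-5) - (5 + 6)) + E(U(5, 5), -7)) = 9*((-5 - (5 + 6)) + 7) = 9*((-5 - 1*11) + 7) = 9*((-5 - 11) + 7) = 9*(-16 + 7) = 9*(-9) = -81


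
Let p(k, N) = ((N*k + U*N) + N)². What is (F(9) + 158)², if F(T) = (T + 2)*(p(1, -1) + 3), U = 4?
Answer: 344569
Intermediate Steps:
p(k, N) = (5*N + N*k)² (p(k, N) = ((N*k + 4*N) + N)² = ((4*N + N*k) + N)² = (5*N + N*k)²)
F(T) = 78 + 39*T (F(T) = (T + 2)*((-1)²*(5 + 1)² + 3) = (2 + T)*(1*6² + 3) = (2 + T)*(1*36 + 3) = (2 + T)*(36 + 3) = (2 + T)*39 = 78 + 39*T)
(F(9) + 158)² = ((78 + 39*9) + 158)² = ((78 + 351) + 158)² = (429 + 158)² = 587² = 344569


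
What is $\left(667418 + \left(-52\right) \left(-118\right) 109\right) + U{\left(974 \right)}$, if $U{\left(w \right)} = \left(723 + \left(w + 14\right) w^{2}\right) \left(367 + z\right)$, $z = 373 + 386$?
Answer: $1055392816228$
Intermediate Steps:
$z = 759$
$U{\left(w \right)} = 814098 + 1126 w^{2} \left(14 + w\right)$ ($U{\left(w \right)} = \left(723 + \left(w + 14\right) w^{2}\right) \left(367 + 759\right) = \left(723 + \left(14 + w\right) w^{2}\right) 1126 = \left(723 + w^{2} \left(14 + w\right)\right) 1126 = 814098 + 1126 w^{2} \left(14 + w\right)$)
$\left(667418 + \left(-52\right) \left(-118\right) 109\right) + U{\left(974 \right)} = \left(667418 + \left(-52\right) \left(-118\right) 109\right) + \left(814098 + 1126 \cdot 974^{3} + 15764 \cdot 974^{2}\right) = \left(667418 + 6136 \cdot 109\right) + \left(814098 + 1126 \cdot 924010424 + 15764 \cdot 948676\right) = \left(667418 + 668824\right) + \left(814098 + 1040435737424 + 14954928464\right) = 1336242 + 1055391479986 = 1055392816228$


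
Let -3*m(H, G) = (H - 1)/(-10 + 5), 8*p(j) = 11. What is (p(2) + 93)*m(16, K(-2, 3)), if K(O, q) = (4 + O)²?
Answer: 755/8 ≈ 94.375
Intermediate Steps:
p(j) = 11/8 (p(j) = (⅛)*11 = 11/8)
m(H, G) = -1/15 + H/15 (m(H, G) = -(H - 1)/(3*(-10 + 5)) = -(-1 + H)/(3*(-5)) = -(-1 + H)*(-1)/(3*5) = -(⅕ - H/5)/3 = -1/15 + H/15)
(p(2) + 93)*m(16, K(-2, 3)) = (11/8 + 93)*(-1/15 + (1/15)*16) = 755*(-1/15 + 16/15)/8 = (755/8)*1 = 755/8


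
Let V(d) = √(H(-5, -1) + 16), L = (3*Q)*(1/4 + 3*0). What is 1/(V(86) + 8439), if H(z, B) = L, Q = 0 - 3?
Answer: 33756/284866829 - 2*√55/284866829 ≈ 0.00011845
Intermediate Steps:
Q = -3
L = -9/4 (L = (3*(-3))*(1/4 + 3*0) = -9*(¼ + 0) = -9*¼ = -9/4 ≈ -2.2500)
H(z, B) = -9/4
V(d) = √55/2 (V(d) = √(-9/4 + 16) = √(55/4) = √55/2)
1/(V(86) + 8439) = 1/(√55/2 + 8439) = 1/(8439 + √55/2)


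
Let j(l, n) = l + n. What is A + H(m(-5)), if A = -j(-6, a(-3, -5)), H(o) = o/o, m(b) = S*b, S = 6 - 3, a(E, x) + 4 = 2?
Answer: 9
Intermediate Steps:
a(E, x) = -2 (a(E, x) = -4 + 2 = -2)
S = 3
m(b) = 3*b
H(o) = 1
A = 8 (A = -(-6 - 2) = -1*(-8) = 8)
A + H(m(-5)) = 8 + 1 = 9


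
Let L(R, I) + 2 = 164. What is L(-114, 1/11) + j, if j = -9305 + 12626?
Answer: 3483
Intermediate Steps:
L(R, I) = 162 (L(R, I) = -2 + 164 = 162)
j = 3321
L(-114, 1/11) + j = 162 + 3321 = 3483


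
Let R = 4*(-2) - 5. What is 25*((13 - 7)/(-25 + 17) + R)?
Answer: -1375/4 ≈ -343.75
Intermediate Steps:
R = -13 (R = -8 - 5 = -13)
25*((13 - 7)/(-25 + 17) + R) = 25*((13 - 7)/(-25 + 17) - 13) = 25*(6/(-8) - 13) = 25*(6*(-⅛) - 13) = 25*(-¾ - 13) = 25*(-55/4) = -1375/4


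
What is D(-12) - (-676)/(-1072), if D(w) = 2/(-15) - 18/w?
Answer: 2959/4020 ≈ 0.73607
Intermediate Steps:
D(w) = -2/15 - 18/w (D(w) = 2*(-1/15) - 18/w = -2/15 - 18/w)
D(-12) - (-676)/(-1072) = (-2/15 - 18/(-12)) - (-676)/(-1072) = (-2/15 - 18*(-1/12)) - (-676)*(-1)/1072 = (-2/15 + 3/2) - 1*169/268 = 41/30 - 169/268 = 2959/4020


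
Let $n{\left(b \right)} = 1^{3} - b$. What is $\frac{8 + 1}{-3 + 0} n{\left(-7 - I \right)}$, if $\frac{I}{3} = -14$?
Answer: $102$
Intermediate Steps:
$I = -42$ ($I = 3 \left(-14\right) = -42$)
$n{\left(b \right)} = 1 - b$
$\frac{8 + 1}{-3 + 0} n{\left(-7 - I \right)} = \frac{8 + 1}{-3 + 0} \left(1 - \left(-7 - -42\right)\right) = \frac{9}{-3} \left(1 - \left(-7 + 42\right)\right) = 9 \left(- \frac{1}{3}\right) \left(1 - 35\right) = - 3 \left(1 - 35\right) = \left(-3\right) \left(-34\right) = 102$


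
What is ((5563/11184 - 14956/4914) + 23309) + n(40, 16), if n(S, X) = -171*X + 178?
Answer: 190049529809/9159696 ≈ 20748.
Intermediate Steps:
n(S, X) = 178 - 171*X
((5563/11184 - 14956/4914) + 23309) + n(40, 16) = ((5563/11184 - 14956/4914) + 23309) + (178 - 171*16) = ((5563*(1/11184) - 14956*1/4914) + 23309) + (178 - 2736) = ((5563/11184 - 7478/2457) + 23309) - 2558 = (-23321887/9159696 + 23309) - 2558 = 213480032177/9159696 - 2558 = 190049529809/9159696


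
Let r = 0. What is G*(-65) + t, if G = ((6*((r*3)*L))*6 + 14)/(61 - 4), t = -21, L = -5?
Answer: -2107/57 ≈ -36.965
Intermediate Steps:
G = 14/57 (G = ((6*((0*3)*(-5)))*6 + 14)/(61 - 4) = ((6*(0*(-5)))*6 + 14)/57 = ((6*0)*6 + 14)*(1/57) = (0*6 + 14)*(1/57) = (0 + 14)*(1/57) = 14*(1/57) = 14/57 ≈ 0.24561)
G*(-65) + t = (14/57)*(-65) - 21 = -910/57 - 21 = -2107/57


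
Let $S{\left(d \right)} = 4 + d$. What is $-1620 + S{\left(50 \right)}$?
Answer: $-1566$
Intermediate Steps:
$-1620 + S{\left(50 \right)} = -1620 + \left(4 + 50\right) = -1620 + 54 = -1566$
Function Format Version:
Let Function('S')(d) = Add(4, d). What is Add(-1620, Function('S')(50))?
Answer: -1566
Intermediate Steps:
Add(-1620, Function('S')(50)) = Add(-1620, Add(4, 50)) = Add(-1620, 54) = -1566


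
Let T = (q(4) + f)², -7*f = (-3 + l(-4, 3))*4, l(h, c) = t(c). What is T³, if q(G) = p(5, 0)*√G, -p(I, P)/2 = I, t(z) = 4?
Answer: 8916100448256/117649 ≈ 7.5786e+7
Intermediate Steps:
p(I, P) = -2*I
q(G) = -10*√G (q(G) = (-2*5)*√G = -10*√G)
l(h, c) = 4
f = -4/7 (f = -(-3 + 4)*4/7 = -4/7 ≈ -0.57143)
T = 20736/49 (T = (-10*√4 - 4/7)² = (-10*2 - 4/7)² = (-20 - 4/7)² = (-144/7)² = 20736/49 ≈ 423.18)
T³ = (20736/49)³ = 8916100448256/117649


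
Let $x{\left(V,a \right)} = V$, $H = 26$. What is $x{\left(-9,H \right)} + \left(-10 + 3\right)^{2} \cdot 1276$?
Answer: $62515$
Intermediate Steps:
$x{\left(-9,H \right)} + \left(-10 + 3\right)^{2} \cdot 1276 = -9 + \left(-10 + 3\right)^{2} \cdot 1276 = -9 + \left(-7\right)^{2} \cdot 1276 = -9 + 49 \cdot 1276 = -9 + 62524 = 62515$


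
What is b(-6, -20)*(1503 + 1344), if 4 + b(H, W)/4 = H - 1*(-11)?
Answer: 11388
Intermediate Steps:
b(H, W) = 28 + 4*H (b(H, W) = -16 + 4*(H - 1*(-11)) = -16 + 4*(H + 11) = -16 + 4*(11 + H) = -16 + (44 + 4*H) = 28 + 4*H)
b(-6, -20)*(1503 + 1344) = (28 + 4*(-6))*(1503 + 1344) = (28 - 24)*2847 = 4*2847 = 11388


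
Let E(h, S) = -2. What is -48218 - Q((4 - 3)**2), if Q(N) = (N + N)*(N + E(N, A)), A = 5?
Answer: -48216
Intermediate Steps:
Q(N) = 2*N*(-2 + N) (Q(N) = (N + N)*(N - 2) = (2*N)*(-2 + N) = 2*N*(-2 + N))
-48218 - Q((4 - 3)**2) = -48218 - 2*(4 - 3)**2*(-2 + (4 - 3)**2) = -48218 - 2*1**2*(-2 + 1**2) = -48218 - 2*(-2 + 1) = -48218 - 2*(-1) = -48218 - 1*(-2) = -48218 + 2 = -48216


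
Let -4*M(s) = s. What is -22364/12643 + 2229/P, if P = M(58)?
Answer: -57011050/366647 ≈ -155.49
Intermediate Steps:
M(s) = -s/4
P = -29/2 (P = -¼*58 = -29/2 ≈ -14.500)
-22364/12643 + 2229/P = -22364/12643 + 2229/(-29/2) = -22364*1/12643 + 2229*(-2/29) = -22364/12643 - 4458/29 = -57011050/366647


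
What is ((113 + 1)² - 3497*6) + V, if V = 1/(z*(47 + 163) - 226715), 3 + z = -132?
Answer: -2036949091/255065 ≈ -7986.0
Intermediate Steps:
z = -135 (z = -3 - 132 = -135)
V = -1/255065 (V = 1/(-135*(47 + 163) - 226715) = 1/(-135*210 - 226715) = 1/(-28350 - 226715) = 1/(-255065) = -1/255065 ≈ -3.9206e-6)
((113 + 1)² - 3497*6) + V = ((113 + 1)² - 3497*6) - 1/255065 = (114² - 20982) - 1/255065 = (12996 - 20982) - 1/255065 = -7986 - 1/255065 = -2036949091/255065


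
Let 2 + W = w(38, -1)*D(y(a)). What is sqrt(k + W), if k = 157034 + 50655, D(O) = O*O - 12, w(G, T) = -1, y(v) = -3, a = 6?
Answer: sqrt(207690) ≈ 455.73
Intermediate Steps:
D(O) = -12 + O**2 (D(O) = O**2 - 12 = -12 + O**2)
W = 1 (W = -2 - (-12 + (-3)**2) = -2 - (-12 + 9) = -2 - 1*(-3) = -2 + 3 = 1)
k = 207689
sqrt(k + W) = sqrt(207689 + 1) = sqrt(207690)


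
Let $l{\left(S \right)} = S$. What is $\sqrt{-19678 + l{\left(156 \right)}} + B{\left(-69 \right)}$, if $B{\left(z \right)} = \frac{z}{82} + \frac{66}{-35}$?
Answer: $- \frac{7827}{2870} + i \sqrt{19522} \approx -2.7272 + 139.72 i$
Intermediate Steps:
$B{\left(z \right)} = - \frac{66}{35} + \frac{z}{82}$ ($B{\left(z \right)} = z \frac{1}{82} + 66 \left(- \frac{1}{35}\right) = \frac{z}{82} - \frac{66}{35} = - \frac{66}{35} + \frac{z}{82}$)
$\sqrt{-19678 + l{\left(156 \right)}} + B{\left(-69 \right)} = \sqrt{-19678 + 156} + \left(- \frac{66}{35} + \frac{1}{82} \left(-69\right)\right) = \sqrt{-19522} - \frac{7827}{2870} = i \sqrt{19522} - \frac{7827}{2870} = - \frac{7827}{2870} + i \sqrt{19522}$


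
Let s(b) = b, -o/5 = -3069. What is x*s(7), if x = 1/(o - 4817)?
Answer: 1/1504 ≈ 0.00066489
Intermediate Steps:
o = 15345 (o = -5*(-3069) = 15345)
x = 1/10528 (x = 1/(15345 - 4817) = 1/10528 ≈ 9.4985e-5)
x*s(7) = (1/10528)*7 = 1/1504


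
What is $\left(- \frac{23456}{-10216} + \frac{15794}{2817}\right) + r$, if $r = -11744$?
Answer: $- \frac{42218368514}{3597309} \approx -11736.0$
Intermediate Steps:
$\left(- \frac{23456}{-10216} + \frac{15794}{2817}\right) + r = \left(- \frac{23456}{-10216} + \frac{15794}{2817}\right) - 11744 = \left(\left(-23456\right) \left(- \frac{1}{10216}\right) + 15794 \cdot \frac{1}{2817}\right) - 11744 = \left(\frac{2932}{1277} + \frac{15794}{2817}\right) - 11744 = \frac{28428382}{3597309} - 11744 = - \frac{42218368514}{3597309}$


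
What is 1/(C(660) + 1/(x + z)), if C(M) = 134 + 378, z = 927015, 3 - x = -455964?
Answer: 1382982/708086785 ≈ 0.0019531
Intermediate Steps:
x = 455967 (x = 3 - 1*(-455964) = 3 + 455964 = 455967)
C(M) = 512
1/(C(660) + 1/(x + z)) = 1/(512 + 1/(455967 + 927015)) = 1/(512 + 1/1382982) = 1/(708086785/1382982) = 1382982/708086785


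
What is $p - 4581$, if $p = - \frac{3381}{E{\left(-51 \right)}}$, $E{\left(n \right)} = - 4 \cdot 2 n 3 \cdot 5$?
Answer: $- \frac{9346367}{2040} \approx -4581.6$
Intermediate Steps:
$E{\left(n \right)} = - 120 n$ ($E{\left(n \right)} = - 4 \cdot 6 n 5 = - 24 n 5 = - 120 n$)
$p = - \frac{1127}{2040}$ ($p = - \frac{3381}{\left(-120\right) \left(-51\right)} = - \frac{3381}{6120} = \left(-3381\right) \frac{1}{6120} = - \frac{1127}{2040} \approx -0.55245$)
$p - 4581 = - \frac{1127}{2040} - 4581 = - \frac{9346367}{2040}$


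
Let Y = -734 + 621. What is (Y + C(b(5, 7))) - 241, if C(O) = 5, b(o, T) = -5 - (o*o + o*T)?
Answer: -349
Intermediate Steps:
b(o, T) = -5 - o² - T*o (b(o, T) = -5 - (o² + T*o) = -5 + (-o² - T*o) = -5 - o² - T*o)
Y = -113
(Y + C(b(5, 7))) - 241 = (-113 + 5) - 241 = -108 - 241 = -349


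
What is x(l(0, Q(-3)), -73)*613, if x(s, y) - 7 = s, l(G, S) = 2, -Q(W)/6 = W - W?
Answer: 5517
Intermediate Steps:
Q(W) = 0 (Q(W) = -6*(W - W) = -6*0 = 0)
x(s, y) = 7 + s
x(l(0, Q(-3)), -73)*613 = (7 + 2)*613 = 9*613 = 5517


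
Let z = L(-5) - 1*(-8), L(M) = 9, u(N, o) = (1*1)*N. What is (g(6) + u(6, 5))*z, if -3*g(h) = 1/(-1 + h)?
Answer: 1513/15 ≈ 100.87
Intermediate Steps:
u(N, o) = N (u(N, o) = 1*N = N)
z = 17 (z = 9 - 1*(-8) = 9 + 8 = 17)
g(h) = -1/(3*(-1 + h))
(g(6) + u(6, 5))*z = (-1/(-3 + 3*6) + 6)*17 = (-1/(-3 + 18) + 6)*17 = (-1/15 + 6)*17 = (89/15)*17 = 1513/15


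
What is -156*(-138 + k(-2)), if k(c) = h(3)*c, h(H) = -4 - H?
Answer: 19344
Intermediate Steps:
k(c) = -7*c (k(c) = (-4 - 1*3)*c = (-4 - 3)*c = -7*c)
-156*(-138 + k(-2)) = -156*(-138 - 7*(-2)) = -156*(-138 + 14) = -156*(-124) = 19344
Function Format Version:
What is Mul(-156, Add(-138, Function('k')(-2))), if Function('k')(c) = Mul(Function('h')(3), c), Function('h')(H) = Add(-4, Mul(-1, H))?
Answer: 19344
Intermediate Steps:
Function('k')(c) = Mul(-7, c) (Function('k')(c) = Mul(Add(-4, Mul(-1, 3)), c) = Mul(Add(-4, -3), c) = Mul(-7, c))
Mul(-156, Add(-138, Function('k')(-2))) = Mul(-156, Add(-138, Mul(-7, -2))) = Mul(-156, Add(-138, 14)) = Mul(-156, -124) = 19344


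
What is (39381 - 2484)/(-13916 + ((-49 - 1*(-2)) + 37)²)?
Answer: -36897/13816 ≈ -2.6706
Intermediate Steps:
(39381 - 2484)/(-13916 + ((-49 - 1*(-2)) + 37)²) = 36897/(-13916 + ((-49 + 2) + 37)²) = 36897/(-13916 + (-47 + 37)²) = 36897/(-13916 + (-10)²) = 36897/(-13916 + 100) = 36897/(-13816) = 36897*(-1/13816) = -36897/13816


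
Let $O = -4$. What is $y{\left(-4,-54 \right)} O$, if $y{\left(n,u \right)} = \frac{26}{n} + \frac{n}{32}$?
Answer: $\frac{53}{2} \approx 26.5$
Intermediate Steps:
$y{\left(n,u \right)} = \frac{26}{n} + \frac{n}{32}$ ($y{\left(n,u \right)} = \frac{26}{n} + n \frac{1}{32} = \frac{26}{n} + \frac{n}{32}$)
$y{\left(-4,-54 \right)} O = \left(\frac{26}{-4} + \frac{1}{32} \left(-4\right)\right) \left(-4\right) = \left(26 \left(- \frac{1}{4}\right) - \frac{1}{8}\right) \left(-4\right) = \left(- \frac{13}{2} - \frac{1}{8}\right) \left(-4\right) = \left(- \frac{53}{8}\right) \left(-4\right) = \frac{53}{2}$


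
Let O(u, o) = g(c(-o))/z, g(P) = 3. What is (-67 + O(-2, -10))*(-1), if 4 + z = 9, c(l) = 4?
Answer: 332/5 ≈ 66.400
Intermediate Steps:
z = 5 (z = -4 + 9 = 5)
O(u, o) = ⅗ (O(u, o) = 3/5 = 3*(⅕) = ⅗)
(-67 + O(-2, -10))*(-1) = (-67 + ⅗)*(-1) = -332/5*(-1) = 332/5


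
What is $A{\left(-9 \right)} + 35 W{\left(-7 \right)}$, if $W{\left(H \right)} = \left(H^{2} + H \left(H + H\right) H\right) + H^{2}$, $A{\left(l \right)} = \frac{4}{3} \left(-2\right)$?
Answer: $- \frac{61748}{3} \approx -20583.0$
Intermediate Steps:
$A{\left(l \right)} = - \frac{8}{3}$ ($A{\left(l \right)} = 4 \cdot \frac{1}{3} \left(-2\right) = \frac{4}{3} \left(-2\right) = - \frac{8}{3}$)
$W{\left(H \right)} = 2 H^{2} + 2 H^{3}$ ($W{\left(H \right)} = \left(H^{2} + H 2 H H\right) + H^{2} = \left(H^{2} + 2 H^{2} H\right) + H^{2} = \left(H^{2} + 2 H^{3}\right) + H^{2} = 2 H^{2} + 2 H^{3}$)
$A{\left(-9 \right)} + 35 W{\left(-7 \right)} = - \frac{8}{3} + 35 \cdot 2 \left(-7\right)^{2} \left(1 - 7\right) = - \frac{8}{3} + 35 \cdot 2 \cdot 49 \left(-6\right) = - \frac{8}{3} + 35 \left(-588\right) = - \frac{8}{3} - 20580 = - \frac{61748}{3}$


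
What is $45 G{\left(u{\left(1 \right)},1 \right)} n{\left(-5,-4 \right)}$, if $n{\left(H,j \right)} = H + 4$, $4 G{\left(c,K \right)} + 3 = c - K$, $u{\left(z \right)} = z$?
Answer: $\frac{135}{4} \approx 33.75$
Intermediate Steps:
$G{\left(c,K \right)} = - \frac{3}{4} - \frac{K}{4} + \frac{c}{4}$ ($G{\left(c,K \right)} = - \frac{3}{4} + \frac{c - K}{4} = - \frac{3}{4} - \left(- \frac{c}{4} + \frac{K}{4}\right) = - \frac{3}{4} - \frac{K}{4} + \frac{c}{4}$)
$n{\left(H,j \right)} = 4 + H$
$45 G{\left(u{\left(1 \right)},1 \right)} n{\left(-5,-4 \right)} = 45 \left(- \frac{3}{4} - \frac{1}{4} + \frac{1}{4} \cdot 1\right) \left(4 - 5\right) = 45 \left(- \frac{3}{4} - \frac{1}{4} + \frac{1}{4}\right) \left(-1\right) = 45 \left(- \frac{3}{4}\right) \left(-1\right) = \left(- \frac{135}{4}\right) \left(-1\right) = \frac{135}{4}$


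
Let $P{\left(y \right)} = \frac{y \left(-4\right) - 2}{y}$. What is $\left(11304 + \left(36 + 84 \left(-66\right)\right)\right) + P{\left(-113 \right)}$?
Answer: $\frac{654498}{113} \approx 5792.0$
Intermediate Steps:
$P{\left(y \right)} = \frac{-2 - 4 y}{y}$ ($P{\left(y \right)} = \frac{- 4 y - 2}{y} = \frac{-2 - 4 y}{y}$)
$\left(11304 + \left(36 + 84 \left(-66\right)\right)\right) + P{\left(-113 \right)} = \left(11304 + \left(36 + 84 \left(-66\right)\right)\right) - \left(4 + \frac{2}{-113}\right) = \left(11304 + \left(36 - 5544\right)\right) - \frac{450}{113} = \left(11304 - 5508\right) + \left(-4 + \frac{2}{113}\right) = 5796 - \frac{450}{113} = \frac{654498}{113}$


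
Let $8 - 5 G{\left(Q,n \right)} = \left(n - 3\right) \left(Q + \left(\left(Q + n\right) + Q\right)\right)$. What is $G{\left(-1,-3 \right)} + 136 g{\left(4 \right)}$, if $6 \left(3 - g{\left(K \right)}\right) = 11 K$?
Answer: $- \frac{8924}{15} \approx -594.93$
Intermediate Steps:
$G{\left(Q,n \right)} = \frac{8}{5} - \frac{\left(-3 + n\right) \left(n + 3 Q\right)}{5}$ ($G{\left(Q,n \right)} = \frac{8}{5} - \frac{\left(n - 3\right) \left(Q + \left(\left(Q + n\right) + Q\right)\right)}{5} = \frac{8}{5} - \frac{\left(-3 + n\right) \left(Q + \left(n + 2 Q\right)\right)}{5} = \frac{8}{5} - \frac{\left(-3 + n\right) \left(n + 3 Q\right)}{5}$)
$g{\left(K \right)} = 3 - \frac{11 K}{6}$
$G{\left(-1,-3 \right)} + 136 g{\left(4 \right)} = \left(\frac{8}{5} - \frac{\left(-3\right)^{2}}{5} + \frac{3}{5} \left(-3\right) + \frac{9}{5} \left(-1\right) - \left(- \frac{3}{5}\right) \left(-3\right)\right) + 136 \left(3 - \frac{22}{3}\right) = \left(\frac{8}{5} - \frac{9}{5} - \frac{9}{5} - \frac{9}{5} - \frac{9}{5}\right) + 136 \left(3 - \frac{22}{3}\right) = \left(\frac{8}{5} - \frac{9}{5} - \frac{9}{5} - \frac{9}{5} - \frac{9}{5}\right) + 136 \left(- \frac{13}{3}\right) = - \frac{28}{5} - \frac{1768}{3} = - \frac{8924}{15}$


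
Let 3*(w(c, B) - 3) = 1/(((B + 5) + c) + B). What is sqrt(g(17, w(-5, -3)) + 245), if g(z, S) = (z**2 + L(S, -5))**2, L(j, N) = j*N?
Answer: sqrt(24453349)/18 ≈ 274.72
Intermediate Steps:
L(j, N) = N*j
w(c, B) = 3 + 1/(3*(5 + c + 2*B)) (w(c, B) = 3 + 1/(3*(((B + 5) + c) + B)) = 3 + 1/(3*(((5 + B) + c) + B)) = 3 + 1/(3*((5 + B + c) + B)) = 3 + 1/(3*(5 + c + 2*B)))
g(z, S) = (z**2 - 5*S)**2
sqrt(g(17, w(-5, -3)) + 245) = sqrt((-1*17**2 + 5*((46 + 9*(-5) + 18*(-3))/(3*(5 - 5 + 2*(-3)))))**2 + 245) = sqrt((-1*289 + 5*((46 - 45 - 54)/(3*(5 - 5 - 6))))**2 + 245) = sqrt((-289 + 5*((1/3)*(-53)/(-6)))**2 + 245) = sqrt((-289 + 5*((1/3)*(-1/6)*(-53)))**2 + 245) = sqrt((-289 + 5*(53/18))**2 + 245) = sqrt((-289 + 265/18)**2 + 245) = sqrt((-4937/18)**2 + 245) = sqrt(24373969/324 + 245) = sqrt(24453349/324) = sqrt(24453349)/18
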